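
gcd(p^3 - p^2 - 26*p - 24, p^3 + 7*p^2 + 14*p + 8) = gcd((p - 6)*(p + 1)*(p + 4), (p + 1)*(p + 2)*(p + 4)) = p^2 + 5*p + 4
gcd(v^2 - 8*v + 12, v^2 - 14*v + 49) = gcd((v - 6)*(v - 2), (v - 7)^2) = 1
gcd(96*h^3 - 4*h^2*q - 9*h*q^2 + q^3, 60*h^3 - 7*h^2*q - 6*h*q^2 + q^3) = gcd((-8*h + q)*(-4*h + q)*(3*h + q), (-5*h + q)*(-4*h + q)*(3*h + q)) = -12*h^2 - h*q + q^2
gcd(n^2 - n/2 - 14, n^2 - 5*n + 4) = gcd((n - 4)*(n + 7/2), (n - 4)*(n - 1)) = n - 4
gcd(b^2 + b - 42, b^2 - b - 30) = b - 6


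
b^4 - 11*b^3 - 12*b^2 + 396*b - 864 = (b - 8)*(b - 6)*(b - 3)*(b + 6)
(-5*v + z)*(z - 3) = -5*v*z + 15*v + z^2 - 3*z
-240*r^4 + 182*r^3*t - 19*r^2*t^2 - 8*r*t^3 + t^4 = (-8*r + t)*(-3*r + t)*(-2*r + t)*(5*r + t)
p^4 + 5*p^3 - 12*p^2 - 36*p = p*(p - 3)*(p + 2)*(p + 6)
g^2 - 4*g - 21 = (g - 7)*(g + 3)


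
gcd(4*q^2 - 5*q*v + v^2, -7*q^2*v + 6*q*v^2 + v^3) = q - v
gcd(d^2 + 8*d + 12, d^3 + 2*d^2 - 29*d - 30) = d + 6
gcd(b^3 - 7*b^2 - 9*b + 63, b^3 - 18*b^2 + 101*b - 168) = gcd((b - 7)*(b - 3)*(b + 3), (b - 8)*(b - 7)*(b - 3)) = b^2 - 10*b + 21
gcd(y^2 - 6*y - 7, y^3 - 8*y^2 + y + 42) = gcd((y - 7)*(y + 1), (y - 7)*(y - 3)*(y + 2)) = y - 7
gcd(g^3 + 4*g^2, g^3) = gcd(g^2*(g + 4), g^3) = g^2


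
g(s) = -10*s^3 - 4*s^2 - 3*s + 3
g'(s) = -30*s^2 - 8*s - 3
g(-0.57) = 5.26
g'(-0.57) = -8.19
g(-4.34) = 758.14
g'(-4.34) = -533.35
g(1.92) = -88.28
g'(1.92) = -128.95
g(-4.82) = 1044.33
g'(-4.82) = -661.41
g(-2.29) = 108.98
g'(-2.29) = -142.00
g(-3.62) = 435.82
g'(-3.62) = -367.17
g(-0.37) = 4.07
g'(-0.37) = -4.15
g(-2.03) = 76.26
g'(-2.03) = -110.39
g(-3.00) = 246.00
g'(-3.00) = -249.00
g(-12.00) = 16743.00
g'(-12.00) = -4227.00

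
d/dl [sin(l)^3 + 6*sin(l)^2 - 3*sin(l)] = 12*sin(l)*cos(l) - 3*cos(l)^3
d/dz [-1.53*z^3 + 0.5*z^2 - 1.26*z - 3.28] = -4.59*z^2 + 1.0*z - 1.26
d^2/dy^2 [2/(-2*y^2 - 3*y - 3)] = 4*(4*y^2 + 6*y - (4*y + 3)^2 + 6)/(2*y^2 + 3*y + 3)^3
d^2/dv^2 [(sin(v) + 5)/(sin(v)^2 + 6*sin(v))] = (-sin(v)^2 - 14*sin(v) - 88 - 150/sin(v) + 180/sin(v)^2 + 360/sin(v)^3)/(sin(v) + 6)^3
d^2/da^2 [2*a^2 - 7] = 4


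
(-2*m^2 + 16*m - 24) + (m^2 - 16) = -m^2 + 16*m - 40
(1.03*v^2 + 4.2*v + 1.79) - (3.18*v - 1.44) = 1.03*v^2 + 1.02*v + 3.23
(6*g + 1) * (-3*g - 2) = -18*g^2 - 15*g - 2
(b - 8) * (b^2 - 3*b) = b^3 - 11*b^2 + 24*b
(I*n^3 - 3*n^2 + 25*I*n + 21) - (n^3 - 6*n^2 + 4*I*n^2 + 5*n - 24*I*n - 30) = -n^3 + I*n^3 + 3*n^2 - 4*I*n^2 - 5*n + 49*I*n + 51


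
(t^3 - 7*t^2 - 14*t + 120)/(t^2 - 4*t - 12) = (t^2 - t - 20)/(t + 2)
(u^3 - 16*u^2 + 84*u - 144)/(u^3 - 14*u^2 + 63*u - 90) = (u^2 - 10*u + 24)/(u^2 - 8*u + 15)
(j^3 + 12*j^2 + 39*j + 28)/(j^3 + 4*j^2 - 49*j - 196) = (j + 1)/(j - 7)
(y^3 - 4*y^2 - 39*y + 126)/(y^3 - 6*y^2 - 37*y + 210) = (y - 3)/(y - 5)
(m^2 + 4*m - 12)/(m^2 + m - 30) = (m - 2)/(m - 5)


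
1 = 1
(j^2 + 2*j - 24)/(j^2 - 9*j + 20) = (j + 6)/(j - 5)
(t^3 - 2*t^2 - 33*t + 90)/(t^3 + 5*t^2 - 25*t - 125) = (t^2 + 3*t - 18)/(t^2 + 10*t + 25)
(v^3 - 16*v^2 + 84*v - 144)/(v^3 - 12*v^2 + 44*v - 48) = (v - 6)/(v - 2)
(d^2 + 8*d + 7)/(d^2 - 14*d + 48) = (d^2 + 8*d + 7)/(d^2 - 14*d + 48)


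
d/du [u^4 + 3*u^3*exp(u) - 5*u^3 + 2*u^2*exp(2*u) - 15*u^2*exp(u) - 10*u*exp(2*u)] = 3*u^3*exp(u) + 4*u^3 + 4*u^2*exp(2*u) - 6*u^2*exp(u) - 15*u^2 - 16*u*exp(2*u) - 30*u*exp(u) - 10*exp(2*u)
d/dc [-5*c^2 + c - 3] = 1 - 10*c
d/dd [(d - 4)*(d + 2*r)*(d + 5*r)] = 3*d^2 + 14*d*r - 8*d + 10*r^2 - 28*r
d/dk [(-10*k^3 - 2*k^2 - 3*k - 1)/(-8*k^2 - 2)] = (40*k^4 + 18*k^2 - 4*k + 3)/(2*(16*k^4 + 8*k^2 + 1))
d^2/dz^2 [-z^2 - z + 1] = -2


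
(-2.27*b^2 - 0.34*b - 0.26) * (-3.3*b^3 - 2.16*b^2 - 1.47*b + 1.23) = 7.491*b^5 + 6.0252*b^4 + 4.9293*b^3 - 1.7307*b^2 - 0.036*b - 0.3198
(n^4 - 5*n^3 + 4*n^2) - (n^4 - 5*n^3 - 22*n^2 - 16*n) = 26*n^2 + 16*n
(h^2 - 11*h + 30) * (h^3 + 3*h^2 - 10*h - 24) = h^5 - 8*h^4 - 13*h^3 + 176*h^2 - 36*h - 720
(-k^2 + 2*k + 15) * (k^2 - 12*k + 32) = -k^4 + 14*k^3 - 41*k^2 - 116*k + 480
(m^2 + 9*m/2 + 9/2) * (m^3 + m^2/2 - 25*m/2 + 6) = m^5 + 5*m^4 - 23*m^3/4 - 48*m^2 - 117*m/4 + 27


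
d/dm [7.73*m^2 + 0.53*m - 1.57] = 15.46*m + 0.53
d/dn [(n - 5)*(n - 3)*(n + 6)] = 3*n^2 - 4*n - 33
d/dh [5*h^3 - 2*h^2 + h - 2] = 15*h^2 - 4*h + 1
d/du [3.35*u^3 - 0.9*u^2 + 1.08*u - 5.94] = 10.05*u^2 - 1.8*u + 1.08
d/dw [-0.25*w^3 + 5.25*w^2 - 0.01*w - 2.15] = -0.75*w^2 + 10.5*w - 0.01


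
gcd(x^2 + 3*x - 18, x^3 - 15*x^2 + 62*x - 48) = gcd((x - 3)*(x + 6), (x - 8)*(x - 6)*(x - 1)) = 1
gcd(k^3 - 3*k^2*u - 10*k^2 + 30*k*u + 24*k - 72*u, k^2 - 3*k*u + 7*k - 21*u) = -k + 3*u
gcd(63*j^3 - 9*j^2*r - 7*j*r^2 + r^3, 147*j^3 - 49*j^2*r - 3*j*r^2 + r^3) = 21*j^2 - 10*j*r + r^2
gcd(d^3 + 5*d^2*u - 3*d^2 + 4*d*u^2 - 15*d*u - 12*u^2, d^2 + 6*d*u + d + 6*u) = 1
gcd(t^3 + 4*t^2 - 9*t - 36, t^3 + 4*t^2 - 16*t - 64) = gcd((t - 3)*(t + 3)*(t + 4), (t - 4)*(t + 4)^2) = t + 4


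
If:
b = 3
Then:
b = 3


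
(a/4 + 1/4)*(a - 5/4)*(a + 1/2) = a^3/4 + a^2/16 - 11*a/32 - 5/32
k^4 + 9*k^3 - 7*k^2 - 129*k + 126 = (k - 3)*(k - 1)*(k + 6)*(k + 7)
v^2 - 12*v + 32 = (v - 8)*(v - 4)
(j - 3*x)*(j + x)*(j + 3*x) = j^3 + j^2*x - 9*j*x^2 - 9*x^3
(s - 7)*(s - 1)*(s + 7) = s^3 - s^2 - 49*s + 49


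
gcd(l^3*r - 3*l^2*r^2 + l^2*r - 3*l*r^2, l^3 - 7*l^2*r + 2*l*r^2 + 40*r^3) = 1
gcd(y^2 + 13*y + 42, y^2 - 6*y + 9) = 1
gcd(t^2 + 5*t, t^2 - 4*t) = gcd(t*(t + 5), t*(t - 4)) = t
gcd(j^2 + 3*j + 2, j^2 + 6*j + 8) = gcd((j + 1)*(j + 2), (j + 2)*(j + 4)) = j + 2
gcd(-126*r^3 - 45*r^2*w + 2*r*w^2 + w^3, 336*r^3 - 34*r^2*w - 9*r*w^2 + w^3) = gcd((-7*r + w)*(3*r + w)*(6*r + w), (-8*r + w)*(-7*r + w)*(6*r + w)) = 42*r^2 + r*w - w^2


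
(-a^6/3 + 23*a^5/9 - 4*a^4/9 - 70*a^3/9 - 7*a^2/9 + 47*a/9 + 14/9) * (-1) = a^6/3 - 23*a^5/9 + 4*a^4/9 + 70*a^3/9 + 7*a^2/9 - 47*a/9 - 14/9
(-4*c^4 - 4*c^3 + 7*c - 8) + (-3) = -4*c^4 - 4*c^3 + 7*c - 11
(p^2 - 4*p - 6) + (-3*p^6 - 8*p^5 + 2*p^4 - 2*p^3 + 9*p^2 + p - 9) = -3*p^6 - 8*p^5 + 2*p^4 - 2*p^3 + 10*p^2 - 3*p - 15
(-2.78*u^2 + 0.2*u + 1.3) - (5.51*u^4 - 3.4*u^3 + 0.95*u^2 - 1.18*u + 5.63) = -5.51*u^4 + 3.4*u^3 - 3.73*u^2 + 1.38*u - 4.33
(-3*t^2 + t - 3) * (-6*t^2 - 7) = 18*t^4 - 6*t^3 + 39*t^2 - 7*t + 21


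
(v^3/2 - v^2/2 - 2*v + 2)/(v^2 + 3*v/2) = (v^3 - v^2 - 4*v + 4)/(v*(2*v + 3))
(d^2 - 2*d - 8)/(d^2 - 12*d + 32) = (d + 2)/(d - 8)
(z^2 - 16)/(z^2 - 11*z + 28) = (z + 4)/(z - 7)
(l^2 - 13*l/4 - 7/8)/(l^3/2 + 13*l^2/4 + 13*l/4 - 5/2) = (8*l^2 - 26*l - 7)/(2*(2*l^3 + 13*l^2 + 13*l - 10))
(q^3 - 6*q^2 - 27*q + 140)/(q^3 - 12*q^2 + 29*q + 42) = (q^2 + q - 20)/(q^2 - 5*q - 6)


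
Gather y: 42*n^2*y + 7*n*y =y*(42*n^2 + 7*n)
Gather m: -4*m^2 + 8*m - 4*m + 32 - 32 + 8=-4*m^2 + 4*m + 8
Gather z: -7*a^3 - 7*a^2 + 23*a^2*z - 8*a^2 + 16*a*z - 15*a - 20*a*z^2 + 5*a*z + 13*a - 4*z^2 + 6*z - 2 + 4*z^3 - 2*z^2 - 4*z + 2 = -7*a^3 - 15*a^2 - 2*a + 4*z^3 + z^2*(-20*a - 6) + z*(23*a^2 + 21*a + 2)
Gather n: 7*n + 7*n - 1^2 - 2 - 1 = 14*n - 4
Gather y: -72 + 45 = -27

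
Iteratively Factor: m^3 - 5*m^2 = (m)*(m^2 - 5*m) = m*(m - 5)*(m)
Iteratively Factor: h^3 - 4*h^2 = (h)*(h^2 - 4*h) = h^2*(h - 4)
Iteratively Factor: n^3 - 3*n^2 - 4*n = (n + 1)*(n^2 - 4*n) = (n - 4)*(n + 1)*(n)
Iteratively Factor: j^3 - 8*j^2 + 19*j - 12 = (j - 4)*(j^2 - 4*j + 3) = (j - 4)*(j - 1)*(j - 3)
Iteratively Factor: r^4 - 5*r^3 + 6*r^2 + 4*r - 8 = (r - 2)*(r^3 - 3*r^2 + 4) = (r - 2)^2*(r^2 - r - 2) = (r - 2)^2*(r + 1)*(r - 2)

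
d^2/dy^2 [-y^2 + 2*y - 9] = -2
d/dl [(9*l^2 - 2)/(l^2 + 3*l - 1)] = (27*l^2 - 14*l + 6)/(l^4 + 6*l^3 + 7*l^2 - 6*l + 1)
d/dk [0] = 0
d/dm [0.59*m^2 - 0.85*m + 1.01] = 1.18*m - 0.85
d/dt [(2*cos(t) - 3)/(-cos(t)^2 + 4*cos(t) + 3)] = 2*(sin(t)^2 + 3*cos(t) - 10)*sin(t)/(sin(t)^2 + 4*cos(t) + 2)^2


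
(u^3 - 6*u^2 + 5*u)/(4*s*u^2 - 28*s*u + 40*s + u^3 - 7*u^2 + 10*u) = u*(u - 1)/(4*s*u - 8*s + u^2 - 2*u)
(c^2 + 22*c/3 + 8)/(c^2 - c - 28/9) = 3*(c + 6)/(3*c - 7)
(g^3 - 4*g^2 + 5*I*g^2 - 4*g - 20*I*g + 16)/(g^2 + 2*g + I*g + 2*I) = (g^2 + 4*g*(-1 + I) - 16*I)/(g + 2)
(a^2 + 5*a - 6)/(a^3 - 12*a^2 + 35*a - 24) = (a + 6)/(a^2 - 11*a + 24)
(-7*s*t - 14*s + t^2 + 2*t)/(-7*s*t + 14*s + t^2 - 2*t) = (t + 2)/(t - 2)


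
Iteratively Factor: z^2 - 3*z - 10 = (z - 5)*(z + 2)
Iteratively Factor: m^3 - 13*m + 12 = (m - 1)*(m^2 + m - 12) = (m - 1)*(m + 4)*(m - 3)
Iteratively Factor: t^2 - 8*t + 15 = (t - 3)*(t - 5)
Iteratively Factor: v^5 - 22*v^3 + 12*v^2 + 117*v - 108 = (v - 1)*(v^4 + v^3 - 21*v^2 - 9*v + 108) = (v - 1)*(v + 4)*(v^3 - 3*v^2 - 9*v + 27) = (v - 3)*(v - 1)*(v + 4)*(v^2 - 9) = (v - 3)^2*(v - 1)*(v + 4)*(v + 3)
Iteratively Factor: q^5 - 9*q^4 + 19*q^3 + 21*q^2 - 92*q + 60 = (q - 1)*(q^4 - 8*q^3 + 11*q^2 + 32*q - 60) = (q - 2)*(q - 1)*(q^3 - 6*q^2 - q + 30) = (q - 5)*(q - 2)*(q - 1)*(q^2 - q - 6) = (q - 5)*(q - 3)*(q - 2)*(q - 1)*(q + 2)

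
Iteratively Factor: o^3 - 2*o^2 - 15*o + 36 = (o + 4)*(o^2 - 6*o + 9) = (o - 3)*(o + 4)*(o - 3)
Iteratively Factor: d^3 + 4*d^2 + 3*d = (d + 3)*(d^2 + d) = d*(d + 3)*(d + 1)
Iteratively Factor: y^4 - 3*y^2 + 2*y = (y - 1)*(y^3 + y^2 - 2*y) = (y - 1)^2*(y^2 + 2*y) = (y - 1)^2*(y + 2)*(y)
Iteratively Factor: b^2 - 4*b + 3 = (b - 3)*(b - 1)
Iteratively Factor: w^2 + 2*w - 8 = (w + 4)*(w - 2)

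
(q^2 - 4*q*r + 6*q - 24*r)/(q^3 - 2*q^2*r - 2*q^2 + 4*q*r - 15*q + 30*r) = (q^2 - 4*q*r + 6*q - 24*r)/(q^3 - 2*q^2*r - 2*q^2 + 4*q*r - 15*q + 30*r)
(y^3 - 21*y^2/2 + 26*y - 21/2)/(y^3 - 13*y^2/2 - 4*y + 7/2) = (y - 3)/(y + 1)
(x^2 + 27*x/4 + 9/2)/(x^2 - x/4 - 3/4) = (x + 6)/(x - 1)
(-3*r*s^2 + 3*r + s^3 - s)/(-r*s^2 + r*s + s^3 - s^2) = (3*r*s + 3*r - s^2 - s)/(s*(r - s))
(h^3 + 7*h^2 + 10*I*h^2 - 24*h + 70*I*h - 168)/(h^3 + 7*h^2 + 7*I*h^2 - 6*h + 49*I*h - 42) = (h + 4*I)/(h + I)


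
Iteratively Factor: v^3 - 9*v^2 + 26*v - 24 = (v - 3)*(v^2 - 6*v + 8) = (v - 4)*(v - 3)*(v - 2)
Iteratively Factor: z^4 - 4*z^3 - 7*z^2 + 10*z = (z - 1)*(z^3 - 3*z^2 - 10*z) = (z - 5)*(z - 1)*(z^2 + 2*z) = z*(z - 5)*(z - 1)*(z + 2)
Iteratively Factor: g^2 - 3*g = (g)*(g - 3)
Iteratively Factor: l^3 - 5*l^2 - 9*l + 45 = (l - 3)*(l^2 - 2*l - 15) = (l - 5)*(l - 3)*(l + 3)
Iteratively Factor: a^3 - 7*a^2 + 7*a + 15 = (a + 1)*(a^2 - 8*a + 15) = (a - 5)*(a + 1)*(a - 3)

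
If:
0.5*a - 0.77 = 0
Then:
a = 1.54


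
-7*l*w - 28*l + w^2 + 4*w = (-7*l + w)*(w + 4)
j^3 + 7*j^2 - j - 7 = (j - 1)*(j + 1)*(j + 7)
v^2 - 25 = (v - 5)*(v + 5)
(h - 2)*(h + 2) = h^2 - 4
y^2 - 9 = (y - 3)*(y + 3)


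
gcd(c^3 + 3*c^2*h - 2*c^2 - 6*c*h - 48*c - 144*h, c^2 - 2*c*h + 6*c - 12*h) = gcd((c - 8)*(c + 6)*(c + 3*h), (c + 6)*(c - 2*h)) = c + 6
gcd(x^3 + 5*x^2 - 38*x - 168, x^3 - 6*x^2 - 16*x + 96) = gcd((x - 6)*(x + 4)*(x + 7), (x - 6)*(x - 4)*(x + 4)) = x^2 - 2*x - 24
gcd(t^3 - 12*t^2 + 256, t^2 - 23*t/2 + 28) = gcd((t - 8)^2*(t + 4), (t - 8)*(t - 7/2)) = t - 8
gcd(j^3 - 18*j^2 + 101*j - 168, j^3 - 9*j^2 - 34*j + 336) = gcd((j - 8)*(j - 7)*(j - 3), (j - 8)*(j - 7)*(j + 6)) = j^2 - 15*j + 56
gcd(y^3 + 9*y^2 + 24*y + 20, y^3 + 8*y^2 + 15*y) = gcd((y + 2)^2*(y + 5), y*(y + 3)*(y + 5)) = y + 5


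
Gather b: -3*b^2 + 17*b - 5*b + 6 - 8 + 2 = -3*b^2 + 12*b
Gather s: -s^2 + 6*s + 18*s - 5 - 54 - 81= -s^2 + 24*s - 140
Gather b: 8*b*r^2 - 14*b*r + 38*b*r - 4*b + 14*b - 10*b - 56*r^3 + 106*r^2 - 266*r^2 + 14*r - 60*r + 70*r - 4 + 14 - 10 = b*(8*r^2 + 24*r) - 56*r^3 - 160*r^2 + 24*r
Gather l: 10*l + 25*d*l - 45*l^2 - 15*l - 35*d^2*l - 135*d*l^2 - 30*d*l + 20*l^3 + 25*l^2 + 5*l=20*l^3 + l^2*(-135*d - 20) + l*(-35*d^2 - 5*d)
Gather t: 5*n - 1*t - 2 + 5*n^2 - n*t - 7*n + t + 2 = 5*n^2 - n*t - 2*n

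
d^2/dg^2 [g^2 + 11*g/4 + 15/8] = 2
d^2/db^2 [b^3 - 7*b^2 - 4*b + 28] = 6*b - 14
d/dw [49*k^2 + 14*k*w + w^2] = 14*k + 2*w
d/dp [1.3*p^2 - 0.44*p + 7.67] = 2.6*p - 0.44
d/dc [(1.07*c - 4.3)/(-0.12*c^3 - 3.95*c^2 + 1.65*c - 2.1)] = (0.2568*c^3 + 2.6785*c^2 - 33.97*c + 4.848)/(0.0144*c^6 + 0.948*c^5 + 15.2065*c^4 - 12.531*c^3 + 19.3125*c^2 - 6.93*c + 4.41)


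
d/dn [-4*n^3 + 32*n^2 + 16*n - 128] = -12*n^2 + 64*n + 16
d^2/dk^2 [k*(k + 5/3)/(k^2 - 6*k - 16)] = 2*(23*k^3 + 144*k^2 + 240*k + 288)/(3*(k^6 - 18*k^5 + 60*k^4 + 360*k^3 - 960*k^2 - 4608*k - 4096))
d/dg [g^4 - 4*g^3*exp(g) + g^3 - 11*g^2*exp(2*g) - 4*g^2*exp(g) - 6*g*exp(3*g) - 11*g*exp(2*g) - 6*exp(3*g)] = -4*g^3*exp(g) + 4*g^3 - 22*g^2*exp(2*g) - 16*g^2*exp(g) + 3*g^2 - 18*g*exp(3*g) - 44*g*exp(2*g) - 8*g*exp(g) - 24*exp(3*g) - 11*exp(2*g)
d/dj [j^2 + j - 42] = 2*j + 1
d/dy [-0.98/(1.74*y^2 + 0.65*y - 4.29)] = (3.4104*y + 0.637)/(1.74*y^2 + 0.65*y - 4.29)^2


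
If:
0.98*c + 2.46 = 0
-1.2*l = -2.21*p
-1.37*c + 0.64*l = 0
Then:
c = -2.51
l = -5.37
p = -2.92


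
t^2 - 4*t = t*(t - 4)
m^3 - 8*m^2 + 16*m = m*(m - 4)^2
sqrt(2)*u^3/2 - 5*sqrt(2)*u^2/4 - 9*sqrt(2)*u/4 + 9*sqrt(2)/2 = (u - 3)*(u - 3/2)*(sqrt(2)*u/2 + sqrt(2))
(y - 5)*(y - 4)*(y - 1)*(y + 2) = y^4 - 8*y^3 + 9*y^2 + 38*y - 40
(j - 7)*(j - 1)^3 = j^4 - 10*j^3 + 24*j^2 - 22*j + 7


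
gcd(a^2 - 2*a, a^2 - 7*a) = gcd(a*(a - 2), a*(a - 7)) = a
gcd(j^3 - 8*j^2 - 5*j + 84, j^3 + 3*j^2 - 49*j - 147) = j^2 - 4*j - 21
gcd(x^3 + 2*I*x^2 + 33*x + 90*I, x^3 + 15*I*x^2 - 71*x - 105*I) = x^2 + 8*I*x - 15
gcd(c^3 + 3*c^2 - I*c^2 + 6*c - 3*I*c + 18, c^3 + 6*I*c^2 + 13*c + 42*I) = c^2 - I*c + 6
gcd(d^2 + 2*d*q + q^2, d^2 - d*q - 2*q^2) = d + q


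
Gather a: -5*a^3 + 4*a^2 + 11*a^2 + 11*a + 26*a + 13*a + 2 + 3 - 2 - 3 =-5*a^3 + 15*a^2 + 50*a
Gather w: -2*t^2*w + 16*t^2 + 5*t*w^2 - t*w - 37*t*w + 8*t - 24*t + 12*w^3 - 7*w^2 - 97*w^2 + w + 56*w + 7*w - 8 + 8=16*t^2 - 16*t + 12*w^3 + w^2*(5*t - 104) + w*(-2*t^2 - 38*t + 64)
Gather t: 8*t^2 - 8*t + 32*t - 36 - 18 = 8*t^2 + 24*t - 54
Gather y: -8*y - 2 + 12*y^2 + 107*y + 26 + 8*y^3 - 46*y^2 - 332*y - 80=8*y^3 - 34*y^2 - 233*y - 56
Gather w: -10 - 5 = -15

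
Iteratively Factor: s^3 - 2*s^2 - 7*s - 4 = (s + 1)*(s^2 - 3*s - 4) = (s - 4)*(s + 1)*(s + 1)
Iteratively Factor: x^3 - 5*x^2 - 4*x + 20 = (x + 2)*(x^2 - 7*x + 10) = (x - 2)*(x + 2)*(x - 5)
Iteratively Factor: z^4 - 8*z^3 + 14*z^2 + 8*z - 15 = (z - 3)*(z^3 - 5*z^2 - z + 5) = (z - 5)*(z - 3)*(z^2 - 1) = (z - 5)*(z - 3)*(z - 1)*(z + 1)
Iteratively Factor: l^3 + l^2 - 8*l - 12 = (l + 2)*(l^2 - l - 6) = (l + 2)^2*(l - 3)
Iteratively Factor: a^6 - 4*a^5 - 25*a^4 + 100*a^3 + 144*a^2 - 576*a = (a + 3)*(a^5 - 7*a^4 - 4*a^3 + 112*a^2 - 192*a) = (a + 3)*(a + 4)*(a^4 - 11*a^3 + 40*a^2 - 48*a) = a*(a + 3)*(a + 4)*(a^3 - 11*a^2 + 40*a - 48) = a*(a - 4)*(a + 3)*(a + 4)*(a^2 - 7*a + 12) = a*(a - 4)^2*(a + 3)*(a + 4)*(a - 3)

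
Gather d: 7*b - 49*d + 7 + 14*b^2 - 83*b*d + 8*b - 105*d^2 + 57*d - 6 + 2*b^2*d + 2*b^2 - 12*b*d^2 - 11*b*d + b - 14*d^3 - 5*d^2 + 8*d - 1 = 16*b^2 + 16*b - 14*d^3 + d^2*(-12*b - 110) + d*(2*b^2 - 94*b + 16)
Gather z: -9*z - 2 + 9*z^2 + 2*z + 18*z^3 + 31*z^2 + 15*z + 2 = 18*z^3 + 40*z^2 + 8*z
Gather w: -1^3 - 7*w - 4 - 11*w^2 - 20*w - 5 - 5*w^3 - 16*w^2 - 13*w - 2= -5*w^3 - 27*w^2 - 40*w - 12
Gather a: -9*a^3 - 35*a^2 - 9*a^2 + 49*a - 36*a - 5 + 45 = -9*a^3 - 44*a^2 + 13*a + 40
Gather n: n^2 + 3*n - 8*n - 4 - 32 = n^2 - 5*n - 36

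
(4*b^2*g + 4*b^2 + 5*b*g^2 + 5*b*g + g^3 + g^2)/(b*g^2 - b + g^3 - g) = (4*b + g)/(g - 1)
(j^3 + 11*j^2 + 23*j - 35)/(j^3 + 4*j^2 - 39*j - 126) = (j^2 + 4*j - 5)/(j^2 - 3*j - 18)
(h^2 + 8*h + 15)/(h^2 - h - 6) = (h^2 + 8*h + 15)/(h^2 - h - 6)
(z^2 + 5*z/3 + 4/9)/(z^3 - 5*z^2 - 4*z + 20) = (9*z^2 + 15*z + 4)/(9*(z^3 - 5*z^2 - 4*z + 20))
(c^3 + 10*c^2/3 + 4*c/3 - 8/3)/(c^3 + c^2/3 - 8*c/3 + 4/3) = (c + 2)/(c - 1)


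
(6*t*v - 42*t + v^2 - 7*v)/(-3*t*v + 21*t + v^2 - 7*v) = (-6*t - v)/(3*t - v)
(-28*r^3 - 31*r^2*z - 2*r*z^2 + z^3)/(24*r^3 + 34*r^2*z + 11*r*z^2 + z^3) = (-7*r + z)/(6*r + z)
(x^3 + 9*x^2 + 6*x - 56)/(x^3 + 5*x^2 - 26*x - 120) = (x^2 + 5*x - 14)/(x^2 + x - 30)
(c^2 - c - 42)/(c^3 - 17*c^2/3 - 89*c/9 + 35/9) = 9*(c + 6)/(9*c^2 + 12*c - 5)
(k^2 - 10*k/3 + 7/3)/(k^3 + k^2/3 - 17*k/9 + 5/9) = 3*(3*k - 7)/(9*k^2 + 12*k - 5)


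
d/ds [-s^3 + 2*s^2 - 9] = s*(4 - 3*s)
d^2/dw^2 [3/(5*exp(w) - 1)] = (75*exp(w) + 15)*exp(w)/(5*exp(w) - 1)^3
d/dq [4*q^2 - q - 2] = 8*q - 1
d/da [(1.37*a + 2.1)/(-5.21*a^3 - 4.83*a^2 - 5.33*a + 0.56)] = (14.2754*a^3 + 39.4401*a^2 + 20.286*a + 11.9602)/(27.1441*a^6 + 50.3286*a^5 + 78.8675*a^4 + 45.6526*a^3 + 22.9993*a^2 - 5.9696*a + 0.3136)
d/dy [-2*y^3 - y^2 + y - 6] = -6*y^2 - 2*y + 1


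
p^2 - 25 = (p - 5)*(p + 5)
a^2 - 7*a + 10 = (a - 5)*(a - 2)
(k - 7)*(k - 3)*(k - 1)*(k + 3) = k^4 - 8*k^3 - 2*k^2 + 72*k - 63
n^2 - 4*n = n*(n - 4)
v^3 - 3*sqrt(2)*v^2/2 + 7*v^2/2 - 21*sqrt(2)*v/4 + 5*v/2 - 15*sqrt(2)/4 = (v + 1)*(v + 5/2)*(v - 3*sqrt(2)/2)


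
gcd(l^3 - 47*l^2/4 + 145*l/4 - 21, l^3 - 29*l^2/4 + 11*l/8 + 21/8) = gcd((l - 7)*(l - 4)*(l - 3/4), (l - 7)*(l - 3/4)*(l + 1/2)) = l^2 - 31*l/4 + 21/4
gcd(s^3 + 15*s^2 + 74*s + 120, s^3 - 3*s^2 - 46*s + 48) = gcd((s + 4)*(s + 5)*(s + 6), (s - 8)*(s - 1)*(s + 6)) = s + 6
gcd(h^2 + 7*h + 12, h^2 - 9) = h + 3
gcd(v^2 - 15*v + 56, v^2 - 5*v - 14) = v - 7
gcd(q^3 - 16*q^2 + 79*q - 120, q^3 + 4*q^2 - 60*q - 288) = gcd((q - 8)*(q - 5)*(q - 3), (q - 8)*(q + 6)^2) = q - 8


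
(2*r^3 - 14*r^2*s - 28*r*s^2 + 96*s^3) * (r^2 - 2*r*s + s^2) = 2*r^5 - 18*r^4*s + 2*r^3*s^2 + 138*r^2*s^3 - 220*r*s^4 + 96*s^5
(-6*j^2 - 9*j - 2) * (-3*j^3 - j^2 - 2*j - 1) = 18*j^5 + 33*j^4 + 27*j^3 + 26*j^2 + 13*j + 2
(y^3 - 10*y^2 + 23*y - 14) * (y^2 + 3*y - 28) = y^5 - 7*y^4 - 35*y^3 + 335*y^2 - 686*y + 392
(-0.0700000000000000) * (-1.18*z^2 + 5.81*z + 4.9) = 0.0826*z^2 - 0.4067*z - 0.343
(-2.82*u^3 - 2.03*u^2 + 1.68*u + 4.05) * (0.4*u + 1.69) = -1.128*u^4 - 5.5778*u^3 - 2.7587*u^2 + 4.4592*u + 6.8445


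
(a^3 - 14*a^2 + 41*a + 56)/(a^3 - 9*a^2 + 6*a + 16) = (a - 7)/(a - 2)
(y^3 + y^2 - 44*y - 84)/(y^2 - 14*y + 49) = (y^2 + 8*y + 12)/(y - 7)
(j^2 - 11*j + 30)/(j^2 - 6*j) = (j - 5)/j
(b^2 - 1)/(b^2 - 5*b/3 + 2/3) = 3*(b + 1)/(3*b - 2)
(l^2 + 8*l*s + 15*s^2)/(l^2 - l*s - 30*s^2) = (-l - 3*s)/(-l + 6*s)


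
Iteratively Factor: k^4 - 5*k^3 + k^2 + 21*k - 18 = (k - 1)*(k^3 - 4*k^2 - 3*k + 18) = (k - 3)*(k - 1)*(k^2 - k - 6) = (k - 3)^2*(k - 1)*(k + 2)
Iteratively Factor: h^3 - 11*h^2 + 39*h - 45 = (h - 3)*(h^2 - 8*h + 15) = (h - 5)*(h - 3)*(h - 3)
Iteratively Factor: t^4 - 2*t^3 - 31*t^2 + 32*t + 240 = (t - 5)*(t^3 + 3*t^2 - 16*t - 48) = (t - 5)*(t + 3)*(t^2 - 16) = (t - 5)*(t - 4)*(t + 3)*(t + 4)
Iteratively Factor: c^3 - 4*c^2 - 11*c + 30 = (c + 3)*(c^2 - 7*c + 10) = (c - 5)*(c + 3)*(c - 2)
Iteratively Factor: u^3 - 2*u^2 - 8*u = (u)*(u^2 - 2*u - 8) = u*(u - 4)*(u + 2)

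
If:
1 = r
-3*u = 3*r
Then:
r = 1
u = -1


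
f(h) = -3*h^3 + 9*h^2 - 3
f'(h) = -9*h^2 + 18*h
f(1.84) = 8.78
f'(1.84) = 2.65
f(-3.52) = 239.36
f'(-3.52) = -174.87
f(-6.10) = 1012.83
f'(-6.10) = -444.69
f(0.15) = -2.81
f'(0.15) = 2.50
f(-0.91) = 6.71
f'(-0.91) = -23.83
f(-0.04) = -2.99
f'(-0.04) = -0.73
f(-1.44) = 24.62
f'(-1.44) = -44.58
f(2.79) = 1.90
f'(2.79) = -19.84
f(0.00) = -3.00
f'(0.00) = 0.00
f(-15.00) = 12147.00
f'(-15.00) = -2295.00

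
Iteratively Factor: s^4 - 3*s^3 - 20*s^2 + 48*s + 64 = (s - 4)*(s^3 + s^2 - 16*s - 16) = (s - 4)*(s + 4)*(s^2 - 3*s - 4) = (s - 4)*(s + 1)*(s + 4)*(s - 4)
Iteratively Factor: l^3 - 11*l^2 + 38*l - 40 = (l - 5)*(l^2 - 6*l + 8) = (l - 5)*(l - 2)*(l - 4)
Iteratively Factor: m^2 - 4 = (m - 2)*(m + 2)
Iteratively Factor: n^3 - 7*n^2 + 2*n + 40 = (n - 5)*(n^2 - 2*n - 8) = (n - 5)*(n + 2)*(n - 4)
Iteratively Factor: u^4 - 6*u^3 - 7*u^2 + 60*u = (u - 4)*(u^3 - 2*u^2 - 15*u) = (u - 4)*(u + 3)*(u^2 - 5*u) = u*(u - 4)*(u + 3)*(u - 5)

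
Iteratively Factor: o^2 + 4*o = (o)*(o + 4)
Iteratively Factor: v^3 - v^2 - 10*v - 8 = (v - 4)*(v^2 + 3*v + 2) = (v - 4)*(v + 2)*(v + 1)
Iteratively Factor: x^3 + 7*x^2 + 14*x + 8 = (x + 2)*(x^2 + 5*x + 4) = (x + 2)*(x + 4)*(x + 1)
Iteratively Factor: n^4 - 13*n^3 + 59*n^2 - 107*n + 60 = (n - 1)*(n^3 - 12*n^2 + 47*n - 60) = (n - 3)*(n - 1)*(n^2 - 9*n + 20) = (n - 4)*(n - 3)*(n - 1)*(n - 5)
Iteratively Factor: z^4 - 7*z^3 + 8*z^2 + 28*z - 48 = (z - 3)*(z^3 - 4*z^2 - 4*z + 16) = (z - 4)*(z - 3)*(z^2 - 4) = (z - 4)*(z - 3)*(z - 2)*(z + 2)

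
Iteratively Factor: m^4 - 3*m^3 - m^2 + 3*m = (m)*(m^3 - 3*m^2 - m + 3) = m*(m + 1)*(m^2 - 4*m + 3) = m*(m - 3)*(m + 1)*(m - 1)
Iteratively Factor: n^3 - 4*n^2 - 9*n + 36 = (n - 3)*(n^2 - n - 12) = (n - 4)*(n - 3)*(n + 3)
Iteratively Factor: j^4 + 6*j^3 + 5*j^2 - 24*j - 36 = (j + 2)*(j^3 + 4*j^2 - 3*j - 18) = (j + 2)*(j + 3)*(j^2 + j - 6) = (j - 2)*(j + 2)*(j + 3)*(j + 3)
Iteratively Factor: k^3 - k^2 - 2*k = (k)*(k^2 - k - 2) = k*(k + 1)*(k - 2)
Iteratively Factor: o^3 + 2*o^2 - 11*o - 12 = (o - 3)*(o^2 + 5*o + 4) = (o - 3)*(o + 1)*(o + 4)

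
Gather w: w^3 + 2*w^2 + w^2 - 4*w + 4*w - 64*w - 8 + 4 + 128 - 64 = w^3 + 3*w^2 - 64*w + 60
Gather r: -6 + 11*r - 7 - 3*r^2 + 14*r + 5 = -3*r^2 + 25*r - 8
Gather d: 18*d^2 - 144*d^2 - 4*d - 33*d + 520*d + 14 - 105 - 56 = -126*d^2 + 483*d - 147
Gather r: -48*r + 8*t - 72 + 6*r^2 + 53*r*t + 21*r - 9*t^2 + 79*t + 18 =6*r^2 + r*(53*t - 27) - 9*t^2 + 87*t - 54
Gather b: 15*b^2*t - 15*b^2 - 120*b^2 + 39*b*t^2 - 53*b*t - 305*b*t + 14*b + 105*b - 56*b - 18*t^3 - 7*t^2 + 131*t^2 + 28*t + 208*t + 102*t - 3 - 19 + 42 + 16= b^2*(15*t - 135) + b*(39*t^2 - 358*t + 63) - 18*t^3 + 124*t^2 + 338*t + 36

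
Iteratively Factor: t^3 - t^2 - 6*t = (t)*(t^2 - t - 6) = t*(t - 3)*(t + 2)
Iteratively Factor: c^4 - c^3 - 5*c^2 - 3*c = (c + 1)*(c^3 - 2*c^2 - 3*c) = c*(c + 1)*(c^2 - 2*c - 3) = c*(c + 1)^2*(c - 3)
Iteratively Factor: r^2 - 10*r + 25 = (r - 5)*(r - 5)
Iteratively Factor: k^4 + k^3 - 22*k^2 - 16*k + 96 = (k + 4)*(k^3 - 3*k^2 - 10*k + 24) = (k - 4)*(k + 4)*(k^2 + k - 6) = (k - 4)*(k - 2)*(k + 4)*(k + 3)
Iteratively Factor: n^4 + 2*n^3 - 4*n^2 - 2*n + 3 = (n - 1)*(n^3 + 3*n^2 - n - 3) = (n - 1)^2*(n^2 + 4*n + 3) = (n - 1)^2*(n + 3)*(n + 1)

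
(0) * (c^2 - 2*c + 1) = 0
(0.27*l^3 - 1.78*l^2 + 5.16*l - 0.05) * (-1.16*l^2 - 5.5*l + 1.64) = -0.3132*l^5 + 0.5798*l^4 + 4.2472*l^3 - 31.2412*l^2 + 8.7374*l - 0.082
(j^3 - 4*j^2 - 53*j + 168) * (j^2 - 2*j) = j^5 - 6*j^4 - 45*j^3 + 274*j^2 - 336*j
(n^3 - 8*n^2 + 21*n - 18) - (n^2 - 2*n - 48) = n^3 - 9*n^2 + 23*n + 30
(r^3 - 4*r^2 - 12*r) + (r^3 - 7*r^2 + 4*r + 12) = 2*r^3 - 11*r^2 - 8*r + 12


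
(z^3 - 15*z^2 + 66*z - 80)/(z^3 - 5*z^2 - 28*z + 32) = (z^2 - 7*z + 10)/(z^2 + 3*z - 4)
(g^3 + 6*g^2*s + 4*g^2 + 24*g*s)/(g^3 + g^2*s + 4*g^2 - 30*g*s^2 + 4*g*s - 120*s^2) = g/(g - 5*s)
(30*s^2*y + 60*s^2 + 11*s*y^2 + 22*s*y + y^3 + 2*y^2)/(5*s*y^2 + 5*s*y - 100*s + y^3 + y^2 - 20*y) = (6*s*y + 12*s + y^2 + 2*y)/(y^2 + y - 20)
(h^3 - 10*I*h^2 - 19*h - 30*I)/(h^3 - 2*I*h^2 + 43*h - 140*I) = (h^2 - 5*I*h + 6)/(h^2 + 3*I*h + 28)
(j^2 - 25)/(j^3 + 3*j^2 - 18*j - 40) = (j - 5)/(j^2 - 2*j - 8)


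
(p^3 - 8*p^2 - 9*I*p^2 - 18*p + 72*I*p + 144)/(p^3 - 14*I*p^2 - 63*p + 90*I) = (p - 8)/(p - 5*I)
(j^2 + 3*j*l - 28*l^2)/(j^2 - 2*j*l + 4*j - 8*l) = (j^2 + 3*j*l - 28*l^2)/(j^2 - 2*j*l + 4*j - 8*l)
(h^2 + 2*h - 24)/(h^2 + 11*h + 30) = (h - 4)/(h + 5)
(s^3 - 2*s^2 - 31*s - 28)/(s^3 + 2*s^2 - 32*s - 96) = (s^2 - 6*s - 7)/(s^2 - 2*s - 24)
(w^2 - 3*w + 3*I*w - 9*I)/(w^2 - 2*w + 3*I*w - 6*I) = (w - 3)/(w - 2)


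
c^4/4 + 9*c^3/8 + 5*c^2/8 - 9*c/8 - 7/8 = (c/2 + 1/2)^2*(c - 1)*(c + 7/2)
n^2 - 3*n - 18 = (n - 6)*(n + 3)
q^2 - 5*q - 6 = (q - 6)*(q + 1)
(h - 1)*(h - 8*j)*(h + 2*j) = h^3 - 6*h^2*j - h^2 - 16*h*j^2 + 6*h*j + 16*j^2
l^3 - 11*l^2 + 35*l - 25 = (l - 5)^2*(l - 1)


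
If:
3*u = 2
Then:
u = 2/3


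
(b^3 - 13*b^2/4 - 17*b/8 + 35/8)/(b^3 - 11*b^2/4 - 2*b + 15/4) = (b - 7/2)/(b - 3)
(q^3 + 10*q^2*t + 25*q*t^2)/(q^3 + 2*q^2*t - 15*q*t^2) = (q + 5*t)/(q - 3*t)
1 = 1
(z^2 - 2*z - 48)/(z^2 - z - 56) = (z + 6)/(z + 7)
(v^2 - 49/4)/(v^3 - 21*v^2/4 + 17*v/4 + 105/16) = 4*(2*v + 7)/(8*v^2 - 14*v - 15)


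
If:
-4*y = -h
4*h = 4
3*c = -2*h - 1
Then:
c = -1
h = 1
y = 1/4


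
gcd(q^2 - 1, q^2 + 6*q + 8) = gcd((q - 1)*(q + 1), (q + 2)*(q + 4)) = 1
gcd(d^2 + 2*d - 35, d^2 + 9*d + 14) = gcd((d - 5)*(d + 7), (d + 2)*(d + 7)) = d + 7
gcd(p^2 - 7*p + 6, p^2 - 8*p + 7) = p - 1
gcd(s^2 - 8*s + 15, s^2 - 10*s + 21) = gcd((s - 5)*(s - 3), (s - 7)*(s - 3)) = s - 3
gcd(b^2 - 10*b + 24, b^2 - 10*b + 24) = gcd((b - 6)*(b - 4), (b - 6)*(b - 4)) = b^2 - 10*b + 24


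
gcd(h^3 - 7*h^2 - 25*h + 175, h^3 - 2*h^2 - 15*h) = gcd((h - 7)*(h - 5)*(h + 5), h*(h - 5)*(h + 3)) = h - 5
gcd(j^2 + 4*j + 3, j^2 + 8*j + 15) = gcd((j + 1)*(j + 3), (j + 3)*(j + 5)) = j + 3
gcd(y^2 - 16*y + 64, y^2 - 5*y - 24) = y - 8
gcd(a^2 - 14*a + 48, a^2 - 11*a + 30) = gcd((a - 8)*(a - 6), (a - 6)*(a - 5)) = a - 6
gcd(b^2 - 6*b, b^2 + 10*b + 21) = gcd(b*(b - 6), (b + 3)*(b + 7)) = 1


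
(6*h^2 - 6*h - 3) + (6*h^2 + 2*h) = 12*h^2 - 4*h - 3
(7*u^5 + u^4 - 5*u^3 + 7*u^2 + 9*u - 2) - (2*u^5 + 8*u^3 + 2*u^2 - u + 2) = 5*u^5 + u^4 - 13*u^3 + 5*u^2 + 10*u - 4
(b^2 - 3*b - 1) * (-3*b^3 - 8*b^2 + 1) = -3*b^5 + b^4 + 27*b^3 + 9*b^2 - 3*b - 1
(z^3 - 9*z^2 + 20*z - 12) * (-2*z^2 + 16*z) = -2*z^5 + 34*z^4 - 184*z^3 + 344*z^2 - 192*z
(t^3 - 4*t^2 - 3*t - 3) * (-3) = -3*t^3 + 12*t^2 + 9*t + 9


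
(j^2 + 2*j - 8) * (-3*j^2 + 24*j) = -3*j^4 + 18*j^3 + 72*j^2 - 192*j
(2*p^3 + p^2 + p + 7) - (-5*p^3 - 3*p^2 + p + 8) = 7*p^3 + 4*p^2 - 1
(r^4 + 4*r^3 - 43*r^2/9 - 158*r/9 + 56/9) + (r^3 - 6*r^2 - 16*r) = r^4 + 5*r^3 - 97*r^2/9 - 302*r/9 + 56/9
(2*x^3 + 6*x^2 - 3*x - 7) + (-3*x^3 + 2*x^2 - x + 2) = -x^3 + 8*x^2 - 4*x - 5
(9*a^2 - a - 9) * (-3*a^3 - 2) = -27*a^5 + 3*a^4 + 27*a^3 - 18*a^2 + 2*a + 18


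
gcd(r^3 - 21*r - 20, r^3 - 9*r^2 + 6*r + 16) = r + 1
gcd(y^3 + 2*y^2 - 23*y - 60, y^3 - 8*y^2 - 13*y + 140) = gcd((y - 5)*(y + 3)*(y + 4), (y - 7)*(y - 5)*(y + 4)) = y^2 - y - 20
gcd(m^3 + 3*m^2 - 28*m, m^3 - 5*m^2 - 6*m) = m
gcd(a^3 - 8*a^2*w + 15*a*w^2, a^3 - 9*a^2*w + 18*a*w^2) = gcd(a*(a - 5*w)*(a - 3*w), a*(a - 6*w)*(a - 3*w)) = -a^2 + 3*a*w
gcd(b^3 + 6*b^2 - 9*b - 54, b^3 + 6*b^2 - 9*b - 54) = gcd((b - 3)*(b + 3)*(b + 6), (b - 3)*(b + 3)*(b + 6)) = b^3 + 6*b^2 - 9*b - 54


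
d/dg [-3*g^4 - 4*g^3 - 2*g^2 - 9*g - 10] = -12*g^3 - 12*g^2 - 4*g - 9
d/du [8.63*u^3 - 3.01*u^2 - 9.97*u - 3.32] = 25.89*u^2 - 6.02*u - 9.97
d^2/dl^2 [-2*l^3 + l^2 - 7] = 2 - 12*l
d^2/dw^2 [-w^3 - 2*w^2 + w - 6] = -6*w - 4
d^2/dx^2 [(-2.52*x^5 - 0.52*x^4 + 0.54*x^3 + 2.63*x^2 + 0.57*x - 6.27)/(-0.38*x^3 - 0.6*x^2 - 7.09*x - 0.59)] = (0.727775999999999*x^9 + 3.44736*x^8 + 46.179504*x^7 + 170.840344*x^6 + 1556.97312*x^5 + 528.2355*x^4 + 54.605436*x^3 + 110.637552*x^2 + 151.683912*x + 628.860542)/(0.054872*x^9 + 0.25992*x^8 + 3.481788*x^7 + 10.170708*x^6 + 65.769954*x^5 + 100.657248*x^4 + 371.856823*x^3 + 89.601117*x^2 + 7.404087*x + 0.205379)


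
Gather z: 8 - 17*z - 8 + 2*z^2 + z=2*z^2 - 16*z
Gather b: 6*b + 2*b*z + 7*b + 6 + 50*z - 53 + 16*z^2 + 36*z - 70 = b*(2*z + 13) + 16*z^2 + 86*z - 117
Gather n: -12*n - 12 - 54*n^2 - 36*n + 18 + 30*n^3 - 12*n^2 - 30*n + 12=30*n^3 - 66*n^2 - 78*n + 18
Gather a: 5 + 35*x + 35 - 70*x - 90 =-35*x - 50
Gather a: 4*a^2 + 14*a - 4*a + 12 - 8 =4*a^2 + 10*a + 4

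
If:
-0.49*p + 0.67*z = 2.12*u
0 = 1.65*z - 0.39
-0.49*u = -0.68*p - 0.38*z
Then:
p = -0.07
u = 0.09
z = 0.24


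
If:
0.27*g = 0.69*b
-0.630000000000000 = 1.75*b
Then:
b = -0.36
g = -0.92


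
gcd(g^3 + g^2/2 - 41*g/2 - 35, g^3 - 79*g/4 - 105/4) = g^2 - 3*g/2 - 35/2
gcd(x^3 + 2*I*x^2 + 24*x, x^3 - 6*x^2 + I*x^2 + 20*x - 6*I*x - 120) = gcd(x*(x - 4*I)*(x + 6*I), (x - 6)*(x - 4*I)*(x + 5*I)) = x - 4*I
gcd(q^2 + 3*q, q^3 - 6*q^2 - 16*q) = q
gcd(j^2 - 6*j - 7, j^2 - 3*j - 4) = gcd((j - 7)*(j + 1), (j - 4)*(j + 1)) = j + 1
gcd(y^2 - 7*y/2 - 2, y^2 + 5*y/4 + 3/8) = y + 1/2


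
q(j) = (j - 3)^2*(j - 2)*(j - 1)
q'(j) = (j - 3)^2*(j - 2) + (j - 3)^2*(j - 1) + (j - 2)*(j - 1)*(2*j - 6) = 4*j^3 - 27*j^2 + 58*j - 39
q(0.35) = 7.53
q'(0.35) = -21.84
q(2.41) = 0.20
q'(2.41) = -0.05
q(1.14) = -0.42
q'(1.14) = -2.04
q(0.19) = 11.58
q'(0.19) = -28.93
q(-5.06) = 2779.38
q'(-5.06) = -1541.99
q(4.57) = 22.62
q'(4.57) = 43.94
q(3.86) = 3.93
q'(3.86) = 12.64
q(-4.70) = 2264.29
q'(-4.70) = -1323.32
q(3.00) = 0.00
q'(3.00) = 0.00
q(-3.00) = 720.00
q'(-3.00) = -564.00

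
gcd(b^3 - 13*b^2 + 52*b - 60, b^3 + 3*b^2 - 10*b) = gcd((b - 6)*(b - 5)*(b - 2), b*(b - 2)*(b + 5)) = b - 2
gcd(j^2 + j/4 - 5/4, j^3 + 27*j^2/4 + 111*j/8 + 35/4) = j + 5/4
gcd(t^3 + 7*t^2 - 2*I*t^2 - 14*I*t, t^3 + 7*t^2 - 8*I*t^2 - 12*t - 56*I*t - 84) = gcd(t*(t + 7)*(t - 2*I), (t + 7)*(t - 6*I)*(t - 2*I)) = t^2 + t*(7 - 2*I) - 14*I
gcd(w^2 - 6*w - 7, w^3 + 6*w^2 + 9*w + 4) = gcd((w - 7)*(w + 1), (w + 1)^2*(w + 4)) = w + 1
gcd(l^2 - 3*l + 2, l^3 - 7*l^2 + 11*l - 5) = l - 1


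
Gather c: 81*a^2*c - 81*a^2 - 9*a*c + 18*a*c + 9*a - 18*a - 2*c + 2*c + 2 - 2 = -81*a^2 - 9*a + c*(81*a^2 + 9*a)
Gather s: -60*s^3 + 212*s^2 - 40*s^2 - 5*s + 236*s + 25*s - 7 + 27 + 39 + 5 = -60*s^3 + 172*s^2 + 256*s + 64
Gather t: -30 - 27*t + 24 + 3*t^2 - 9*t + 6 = 3*t^2 - 36*t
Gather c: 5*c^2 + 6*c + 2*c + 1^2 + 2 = 5*c^2 + 8*c + 3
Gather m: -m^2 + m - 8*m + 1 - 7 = -m^2 - 7*m - 6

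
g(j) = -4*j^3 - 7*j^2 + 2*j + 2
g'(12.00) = -1894.00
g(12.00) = -7894.00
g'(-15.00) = -2488.00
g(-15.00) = 11897.00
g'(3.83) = -227.65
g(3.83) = -317.75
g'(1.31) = -36.93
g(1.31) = -16.39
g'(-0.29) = 5.05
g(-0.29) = 0.93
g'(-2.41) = -33.96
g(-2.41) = 12.51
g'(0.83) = -17.89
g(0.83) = -3.45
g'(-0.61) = 6.07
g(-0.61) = -0.92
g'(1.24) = -33.81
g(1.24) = -13.91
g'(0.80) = -16.88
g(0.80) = -2.93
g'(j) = -12*j^2 - 14*j + 2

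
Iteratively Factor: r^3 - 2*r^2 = (r)*(r^2 - 2*r) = r^2*(r - 2)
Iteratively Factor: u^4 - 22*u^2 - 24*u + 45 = (u + 3)*(u^3 - 3*u^2 - 13*u + 15) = (u - 1)*(u + 3)*(u^2 - 2*u - 15) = (u - 5)*(u - 1)*(u + 3)*(u + 3)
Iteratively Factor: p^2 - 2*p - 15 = (p - 5)*(p + 3)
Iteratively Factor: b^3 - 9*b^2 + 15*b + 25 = (b - 5)*(b^2 - 4*b - 5) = (b - 5)^2*(b + 1)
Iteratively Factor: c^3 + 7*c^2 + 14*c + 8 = (c + 4)*(c^2 + 3*c + 2) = (c + 2)*(c + 4)*(c + 1)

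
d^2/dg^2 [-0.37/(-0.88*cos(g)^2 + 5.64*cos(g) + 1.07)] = (1.146112*(1 - cos(g)^2)^2 - 5.509152*cos(g)^3 + 13.736176*cos(g)^2 + 8.785428*cos(g) - 25.382)/(-0.88*cos(g)^2 + 5.64*cos(g) + 1.07)^3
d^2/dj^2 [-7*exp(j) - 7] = -7*exp(j)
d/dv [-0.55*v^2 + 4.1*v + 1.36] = 4.1 - 1.1*v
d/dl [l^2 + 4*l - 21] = 2*l + 4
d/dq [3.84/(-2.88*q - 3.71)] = 11.0592/(2.88*q + 3.71)^2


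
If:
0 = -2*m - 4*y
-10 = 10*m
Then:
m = -1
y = 1/2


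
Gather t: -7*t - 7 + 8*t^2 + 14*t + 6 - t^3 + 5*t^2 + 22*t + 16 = -t^3 + 13*t^2 + 29*t + 15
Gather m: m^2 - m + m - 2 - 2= m^2 - 4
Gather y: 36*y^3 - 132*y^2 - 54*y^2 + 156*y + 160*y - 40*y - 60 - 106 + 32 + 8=36*y^3 - 186*y^2 + 276*y - 126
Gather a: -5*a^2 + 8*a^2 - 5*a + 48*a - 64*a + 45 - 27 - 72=3*a^2 - 21*a - 54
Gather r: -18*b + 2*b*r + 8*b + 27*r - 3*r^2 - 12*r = -10*b - 3*r^2 + r*(2*b + 15)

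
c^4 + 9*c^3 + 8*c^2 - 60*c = c*(c - 2)*(c + 5)*(c + 6)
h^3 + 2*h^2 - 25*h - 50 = (h - 5)*(h + 2)*(h + 5)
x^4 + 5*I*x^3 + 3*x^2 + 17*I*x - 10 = (x - 2*I)*(x + I)^2*(x + 5*I)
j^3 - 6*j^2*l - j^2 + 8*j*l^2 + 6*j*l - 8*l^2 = (j - 1)*(j - 4*l)*(j - 2*l)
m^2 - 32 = (m - 4*sqrt(2))*(m + 4*sqrt(2))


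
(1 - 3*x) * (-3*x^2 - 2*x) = 9*x^3 + 3*x^2 - 2*x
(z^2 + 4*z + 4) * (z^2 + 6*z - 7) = z^4 + 10*z^3 + 21*z^2 - 4*z - 28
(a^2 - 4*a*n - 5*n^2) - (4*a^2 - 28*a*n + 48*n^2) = -3*a^2 + 24*a*n - 53*n^2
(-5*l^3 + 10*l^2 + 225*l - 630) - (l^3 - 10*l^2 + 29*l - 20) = -6*l^3 + 20*l^2 + 196*l - 610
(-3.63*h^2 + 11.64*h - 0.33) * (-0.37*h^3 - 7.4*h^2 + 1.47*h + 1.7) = 1.3431*h^5 + 22.5552*h^4 - 91.35*h^3 + 13.3818*h^2 + 19.3029*h - 0.561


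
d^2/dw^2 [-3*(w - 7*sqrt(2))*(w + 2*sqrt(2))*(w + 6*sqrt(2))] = -18*w - 6*sqrt(2)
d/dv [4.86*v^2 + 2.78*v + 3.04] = 9.72*v + 2.78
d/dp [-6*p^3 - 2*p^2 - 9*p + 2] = -18*p^2 - 4*p - 9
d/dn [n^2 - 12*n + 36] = 2*n - 12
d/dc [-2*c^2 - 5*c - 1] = -4*c - 5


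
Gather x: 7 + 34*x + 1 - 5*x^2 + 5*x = -5*x^2 + 39*x + 8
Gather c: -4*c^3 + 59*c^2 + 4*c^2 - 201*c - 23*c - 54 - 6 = -4*c^3 + 63*c^2 - 224*c - 60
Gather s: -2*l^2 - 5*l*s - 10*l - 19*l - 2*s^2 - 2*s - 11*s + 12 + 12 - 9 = -2*l^2 - 29*l - 2*s^2 + s*(-5*l - 13) + 15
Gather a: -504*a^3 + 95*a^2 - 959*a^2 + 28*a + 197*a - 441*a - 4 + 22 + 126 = -504*a^3 - 864*a^2 - 216*a + 144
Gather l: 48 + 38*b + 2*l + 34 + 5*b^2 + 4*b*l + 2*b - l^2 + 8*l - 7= 5*b^2 + 40*b - l^2 + l*(4*b + 10) + 75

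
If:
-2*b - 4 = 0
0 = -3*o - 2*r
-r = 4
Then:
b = -2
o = 8/3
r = -4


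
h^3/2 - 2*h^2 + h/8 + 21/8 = (h/2 + 1/2)*(h - 7/2)*(h - 3/2)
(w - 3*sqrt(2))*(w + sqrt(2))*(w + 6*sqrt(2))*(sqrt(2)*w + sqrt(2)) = sqrt(2)*w^4 + sqrt(2)*w^3 + 8*w^3 - 30*sqrt(2)*w^2 + 8*w^2 - 72*w - 30*sqrt(2)*w - 72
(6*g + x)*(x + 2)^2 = 6*g*x^2 + 24*g*x + 24*g + x^3 + 4*x^2 + 4*x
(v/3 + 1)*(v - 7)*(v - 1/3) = v^3/3 - 13*v^2/9 - 59*v/9 + 7/3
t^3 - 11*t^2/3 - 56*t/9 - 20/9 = (t - 5)*(t + 2/3)^2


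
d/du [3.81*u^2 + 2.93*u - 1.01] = 7.62*u + 2.93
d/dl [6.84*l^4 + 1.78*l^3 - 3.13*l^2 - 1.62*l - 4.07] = 27.36*l^3 + 5.34*l^2 - 6.26*l - 1.62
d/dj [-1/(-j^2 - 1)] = -2*j/(j^2 + 1)^2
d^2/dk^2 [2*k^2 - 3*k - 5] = 4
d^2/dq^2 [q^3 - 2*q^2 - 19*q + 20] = 6*q - 4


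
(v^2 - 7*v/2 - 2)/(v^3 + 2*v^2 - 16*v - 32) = (v + 1/2)/(v^2 + 6*v + 8)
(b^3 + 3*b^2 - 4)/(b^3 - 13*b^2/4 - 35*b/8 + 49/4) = 8*(b^2 + b - 2)/(8*b^2 - 42*b + 49)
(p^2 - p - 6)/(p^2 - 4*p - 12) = (p - 3)/(p - 6)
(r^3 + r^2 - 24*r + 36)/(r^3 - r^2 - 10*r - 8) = (-r^3 - r^2 + 24*r - 36)/(-r^3 + r^2 + 10*r + 8)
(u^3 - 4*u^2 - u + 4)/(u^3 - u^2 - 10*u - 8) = (u - 1)/(u + 2)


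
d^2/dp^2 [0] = 0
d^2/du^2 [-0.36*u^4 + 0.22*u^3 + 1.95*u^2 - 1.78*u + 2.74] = -4.32*u^2 + 1.32*u + 3.9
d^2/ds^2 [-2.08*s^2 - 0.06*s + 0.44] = -4.16000000000000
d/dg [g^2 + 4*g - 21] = 2*g + 4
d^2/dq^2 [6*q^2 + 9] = 12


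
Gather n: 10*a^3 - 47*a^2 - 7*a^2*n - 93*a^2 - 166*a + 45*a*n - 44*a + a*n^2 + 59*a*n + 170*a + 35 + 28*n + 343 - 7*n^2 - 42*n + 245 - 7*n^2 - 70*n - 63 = 10*a^3 - 140*a^2 - 40*a + n^2*(a - 14) + n*(-7*a^2 + 104*a - 84) + 560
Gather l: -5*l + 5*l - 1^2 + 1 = 0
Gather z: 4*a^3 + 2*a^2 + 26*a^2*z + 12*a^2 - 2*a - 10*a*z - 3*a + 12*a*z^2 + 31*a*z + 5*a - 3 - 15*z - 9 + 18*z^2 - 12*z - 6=4*a^3 + 14*a^2 + z^2*(12*a + 18) + z*(26*a^2 + 21*a - 27) - 18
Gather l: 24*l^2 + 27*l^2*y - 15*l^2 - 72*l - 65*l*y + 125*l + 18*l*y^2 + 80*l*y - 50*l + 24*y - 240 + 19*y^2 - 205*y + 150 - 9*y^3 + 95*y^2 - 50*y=l^2*(27*y + 9) + l*(18*y^2 + 15*y + 3) - 9*y^3 + 114*y^2 - 231*y - 90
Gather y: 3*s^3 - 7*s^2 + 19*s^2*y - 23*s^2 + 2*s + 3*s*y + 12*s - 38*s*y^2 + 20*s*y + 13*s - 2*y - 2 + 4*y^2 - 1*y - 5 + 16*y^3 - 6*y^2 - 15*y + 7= 3*s^3 - 30*s^2 + 27*s + 16*y^3 + y^2*(-38*s - 2) + y*(19*s^2 + 23*s - 18)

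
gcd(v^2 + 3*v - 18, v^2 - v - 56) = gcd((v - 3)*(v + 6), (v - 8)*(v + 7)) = 1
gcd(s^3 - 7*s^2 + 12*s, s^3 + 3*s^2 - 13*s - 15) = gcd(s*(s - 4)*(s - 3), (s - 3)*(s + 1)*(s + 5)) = s - 3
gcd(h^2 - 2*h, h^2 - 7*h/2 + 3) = h - 2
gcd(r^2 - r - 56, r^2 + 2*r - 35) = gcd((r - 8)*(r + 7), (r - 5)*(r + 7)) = r + 7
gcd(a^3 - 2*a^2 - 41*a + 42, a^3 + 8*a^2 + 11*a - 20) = a - 1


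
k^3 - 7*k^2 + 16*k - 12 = (k - 3)*(k - 2)^2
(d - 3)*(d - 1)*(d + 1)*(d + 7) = d^4 + 4*d^3 - 22*d^2 - 4*d + 21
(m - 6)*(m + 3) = m^2 - 3*m - 18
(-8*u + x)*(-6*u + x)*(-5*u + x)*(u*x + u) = -240*u^4*x - 240*u^4 + 118*u^3*x^2 + 118*u^3*x - 19*u^2*x^3 - 19*u^2*x^2 + u*x^4 + u*x^3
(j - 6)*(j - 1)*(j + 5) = j^3 - 2*j^2 - 29*j + 30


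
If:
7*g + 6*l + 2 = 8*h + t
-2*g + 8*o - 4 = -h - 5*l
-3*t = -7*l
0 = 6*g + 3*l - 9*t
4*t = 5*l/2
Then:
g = 0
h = 1/4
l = 0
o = 15/32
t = 0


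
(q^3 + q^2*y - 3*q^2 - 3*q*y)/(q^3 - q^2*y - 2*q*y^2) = (3 - q)/(-q + 2*y)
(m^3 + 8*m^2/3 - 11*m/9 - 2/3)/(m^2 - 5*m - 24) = (m^2 - m/3 - 2/9)/(m - 8)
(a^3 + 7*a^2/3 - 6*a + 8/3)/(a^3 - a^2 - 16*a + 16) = (a - 2/3)/(a - 4)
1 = 1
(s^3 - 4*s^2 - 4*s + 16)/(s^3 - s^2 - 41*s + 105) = (s^3 - 4*s^2 - 4*s + 16)/(s^3 - s^2 - 41*s + 105)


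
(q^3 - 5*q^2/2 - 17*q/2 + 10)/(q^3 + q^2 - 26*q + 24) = (q + 5/2)/(q + 6)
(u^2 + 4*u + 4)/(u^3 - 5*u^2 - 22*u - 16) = (u + 2)/(u^2 - 7*u - 8)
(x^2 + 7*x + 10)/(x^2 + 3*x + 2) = (x + 5)/(x + 1)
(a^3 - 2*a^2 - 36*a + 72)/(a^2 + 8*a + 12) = (a^2 - 8*a + 12)/(a + 2)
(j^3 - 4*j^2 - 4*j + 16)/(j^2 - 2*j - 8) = j - 2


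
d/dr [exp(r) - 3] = exp(r)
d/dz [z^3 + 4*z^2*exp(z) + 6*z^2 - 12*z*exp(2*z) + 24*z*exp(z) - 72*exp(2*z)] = 4*z^2*exp(z) + 3*z^2 - 24*z*exp(2*z) + 32*z*exp(z) + 12*z - 156*exp(2*z) + 24*exp(z)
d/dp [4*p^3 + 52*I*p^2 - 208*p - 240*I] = 12*p^2 + 104*I*p - 208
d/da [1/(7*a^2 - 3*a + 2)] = (3 - 14*a)/(7*a^2 - 3*a + 2)^2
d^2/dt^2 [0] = 0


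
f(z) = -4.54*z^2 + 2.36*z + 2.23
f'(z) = 2.36 - 9.08*z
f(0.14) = 2.47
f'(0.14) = 1.09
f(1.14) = -0.98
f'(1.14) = -7.99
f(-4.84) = -115.54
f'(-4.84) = 46.31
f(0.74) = 1.49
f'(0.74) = -4.36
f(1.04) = -0.23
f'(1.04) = -7.08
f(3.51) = -45.42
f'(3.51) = -29.51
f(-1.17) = -6.75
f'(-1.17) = 12.98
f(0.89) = 0.73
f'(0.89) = -5.72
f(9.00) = -344.27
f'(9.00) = -79.36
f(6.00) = -147.05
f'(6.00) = -52.12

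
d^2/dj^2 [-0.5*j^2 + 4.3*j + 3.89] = -1.00000000000000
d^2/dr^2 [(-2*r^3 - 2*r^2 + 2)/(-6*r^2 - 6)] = 2*(-r^3 - 6*r^2 + 3*r + 2)/(3*(r^6 + 3*r^4 + 3*r^2 + 1))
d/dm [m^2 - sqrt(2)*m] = 2*m - sqrt(2)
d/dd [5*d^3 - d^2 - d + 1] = 15*d^2 - 2*d - 1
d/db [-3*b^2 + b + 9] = 1 - 6*b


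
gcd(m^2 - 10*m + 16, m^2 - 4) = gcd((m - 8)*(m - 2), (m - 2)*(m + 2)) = m - 2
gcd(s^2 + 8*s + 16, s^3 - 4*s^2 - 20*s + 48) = s + 4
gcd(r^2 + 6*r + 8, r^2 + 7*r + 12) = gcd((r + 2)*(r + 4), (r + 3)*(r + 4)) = r + 4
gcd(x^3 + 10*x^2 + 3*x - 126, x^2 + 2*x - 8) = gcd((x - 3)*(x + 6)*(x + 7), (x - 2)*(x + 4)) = 1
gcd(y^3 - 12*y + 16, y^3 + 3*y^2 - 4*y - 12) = y - 2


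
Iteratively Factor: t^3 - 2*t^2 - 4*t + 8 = (t - 2)*(t^2 - 4) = (t - 2)^2*(t + 2)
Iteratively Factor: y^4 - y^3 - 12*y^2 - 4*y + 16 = (y + 2)*(y^3 - 3*y^2 - 6*y + 8) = (y + 2)^2*(y^2 - 5*y + 4) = (y - 4)*(y + 2)^2*(y - 1)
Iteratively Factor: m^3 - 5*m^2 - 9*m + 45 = (m - 3)*(m^2 - 2*m - 15) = (m - 5)*(m - 3)*(m + 3)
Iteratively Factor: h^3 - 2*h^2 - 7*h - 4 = (h + 1)*(h^2 - 3*h - 4) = (h - 4)*(h + 1)*(h + 1)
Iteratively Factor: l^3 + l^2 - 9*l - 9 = (l + 3)*(l^2 - 2*l - 3) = (l - 3)*(l + 3)*(l + 1)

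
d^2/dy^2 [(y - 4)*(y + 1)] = 2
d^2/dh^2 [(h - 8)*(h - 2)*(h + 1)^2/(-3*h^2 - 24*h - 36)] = 2*(-h^6 - 24*h^5 - 228*h^4 - 398*h^3 + 1284*h^2 + 3864*h + 1712)/(3*(h^6 + 24*h^5 + 228*h^4 + 1088*h^3 + 2736*h^2 + 3456*h + 1728))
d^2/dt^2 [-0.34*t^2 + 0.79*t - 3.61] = -0.680000000000000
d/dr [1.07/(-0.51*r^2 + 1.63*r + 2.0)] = (1.0914*r - 1.7441)/(-0.51*r^2 + 1.63*r + 2.0)^2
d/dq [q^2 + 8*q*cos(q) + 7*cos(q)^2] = -8*q*sin(q) + 2*q - 7*sin(2*q) + 8*cos(q)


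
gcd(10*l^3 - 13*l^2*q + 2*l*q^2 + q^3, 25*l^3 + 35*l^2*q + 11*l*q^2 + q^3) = 5*l + q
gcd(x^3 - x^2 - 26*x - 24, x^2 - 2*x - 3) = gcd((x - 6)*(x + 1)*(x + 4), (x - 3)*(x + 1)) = x + 1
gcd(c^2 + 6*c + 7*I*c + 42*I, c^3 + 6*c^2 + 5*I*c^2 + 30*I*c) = c + 6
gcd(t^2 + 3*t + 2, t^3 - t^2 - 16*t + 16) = 1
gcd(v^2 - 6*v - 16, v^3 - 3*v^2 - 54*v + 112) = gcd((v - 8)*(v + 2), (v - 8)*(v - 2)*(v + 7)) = v - 8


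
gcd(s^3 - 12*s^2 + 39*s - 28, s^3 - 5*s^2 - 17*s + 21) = s^2 - 8*s + 7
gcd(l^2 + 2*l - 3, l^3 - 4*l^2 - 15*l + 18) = l^2 + 2*l - 3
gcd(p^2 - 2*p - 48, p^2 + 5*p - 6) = p + 6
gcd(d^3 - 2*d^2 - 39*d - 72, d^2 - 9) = d + 3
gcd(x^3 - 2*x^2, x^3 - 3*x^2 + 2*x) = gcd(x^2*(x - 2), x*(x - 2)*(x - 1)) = x^2 - 2*x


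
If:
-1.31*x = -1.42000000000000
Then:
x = 1.08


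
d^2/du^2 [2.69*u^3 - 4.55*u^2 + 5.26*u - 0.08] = 16.14*u - 9.1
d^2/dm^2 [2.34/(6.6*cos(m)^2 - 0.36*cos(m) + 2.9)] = (-407.7216*(1 - cos(m)^2)^2 + 16.67952*cos(m)^3 - 25.0136639999998*cos(m)^2 - 35.802*cos(m) + 318.752928)/(6.6*cos(m)^2 - 0.36*cos(m) + 2.9)^3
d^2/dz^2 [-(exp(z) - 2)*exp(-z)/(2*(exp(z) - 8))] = (-exp(3*z) - 48*exp(z) + 128)*exp(-z)/(2*(exp(3*z) - 24*exp(2*z) + 192*exp(z) - 512))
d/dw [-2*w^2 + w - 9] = 1 - 4*w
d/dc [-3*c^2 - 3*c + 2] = -6*c - 3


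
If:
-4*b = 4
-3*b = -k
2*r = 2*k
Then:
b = -1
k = -3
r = -3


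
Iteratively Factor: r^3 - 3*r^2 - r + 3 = (r - 3)*(r^2 - 1) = (r - 3)*(r + 1)*(r - 1)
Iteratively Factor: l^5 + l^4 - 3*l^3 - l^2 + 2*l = (l - 1)*(l^4 + 2*l^3 - l^2 - 2*l) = l*(l - 1)*(l^3 + 2*l^2 - l - 2) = l*(l - 1)*(l + 2)*(l^2 - 1) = l*(l - 1)*(l + 1)*(l + 2)*(l - 1)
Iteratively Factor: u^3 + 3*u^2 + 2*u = (u + 1)*(u^2 + 2*u) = (u + 1)*(u + 2)*(u)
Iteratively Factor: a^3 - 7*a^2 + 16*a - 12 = (a - 2)*(a^2 - 5*a + 6) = (a - 3)*(a - 2)*(a - 2)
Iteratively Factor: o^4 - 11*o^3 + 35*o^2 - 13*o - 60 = (o - 4)*(o^3 - 7*o^2 + 7*o + 15) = (o - 5)*(o - 4)*(o^2 - 2*o - 3) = (o - 5)*(o - 4)*(o - 3)*(o + 1)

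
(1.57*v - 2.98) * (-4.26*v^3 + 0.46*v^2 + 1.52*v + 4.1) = -6.6882*v^4 + 13.417*v^3 + 1.0156*v^2 + 1.9074*v - 12.218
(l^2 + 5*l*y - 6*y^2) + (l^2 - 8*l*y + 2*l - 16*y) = 2*l^2 - 3*l*y + 2*l - 6*y^2 - 16*y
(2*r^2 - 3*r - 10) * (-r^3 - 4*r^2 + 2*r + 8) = -2*r^5 - 5*r^4 + 26*r^3 + 50*r^2 - 44*r - 80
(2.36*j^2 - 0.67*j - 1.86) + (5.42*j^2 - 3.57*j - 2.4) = 7.78*j^2 - 4.24*j - 4.26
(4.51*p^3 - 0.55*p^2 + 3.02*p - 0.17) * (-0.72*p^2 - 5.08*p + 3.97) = -3.2472*p^5 - 22.5148*p^4 + 18.5243*p^3 - 17.4027*p^2 + 12.853*p - 0.6749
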